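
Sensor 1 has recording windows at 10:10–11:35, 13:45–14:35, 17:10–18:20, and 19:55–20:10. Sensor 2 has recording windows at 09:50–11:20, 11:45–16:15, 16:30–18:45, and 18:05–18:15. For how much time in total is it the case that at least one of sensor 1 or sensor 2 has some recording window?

8 h 45 min

Second set merges to 09:50-11:20, 11:45-16:15, 16:30-18:45.
A ∪ B = 09:50-11:35, 11:45-16:15, 16:30-18:45, 19:55-20:10.
Total: 1 h 45 min + 4 h 30 min + 2 h 15 min + 15 min = 8 h 45 min.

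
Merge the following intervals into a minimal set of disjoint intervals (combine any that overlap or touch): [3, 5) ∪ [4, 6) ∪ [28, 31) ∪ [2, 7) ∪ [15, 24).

[2, 7) ∪ [15, 24) ∪ [28, 31)

Sort by start: [2, 7), [3, 5), [4, 6), [15, 24), [28, 31).
[3, 5) overlaps/touches [2, 7) → extend to [2, 7).
[4, 6) overlaps/touches [2, 7) → extend to [2, 7).
[15, 24) is disjoint → start new block.
[28, 31) is disjoint → start new block.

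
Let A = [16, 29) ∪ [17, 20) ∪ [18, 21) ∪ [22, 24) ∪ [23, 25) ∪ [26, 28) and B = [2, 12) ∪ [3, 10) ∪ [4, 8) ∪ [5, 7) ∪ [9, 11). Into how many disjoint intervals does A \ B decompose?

A, merged: [16, 29).
B, merged: [2, 12).
A \ B = [16, 29).
That is 1 disjoint piece.

1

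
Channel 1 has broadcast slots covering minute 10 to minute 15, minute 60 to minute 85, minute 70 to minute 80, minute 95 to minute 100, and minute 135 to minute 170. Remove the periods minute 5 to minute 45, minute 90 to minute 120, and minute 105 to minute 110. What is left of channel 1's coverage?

First set merges to minute 10 to minute 15, minute 60 to minute 85, minute 95 to minute 100, minute 135 to minute 170.
Second set merges to minute 5 to minute 45, minute 90 to minute 120.
minute 10 to minute 15 lies entirely inside B → drops out.
minute 60 to minute 85 is untouched.
minute 95 to minute 100 lies entirely inside B → drops out.
minute 135 to minute 170 is untouched.

minute 60 to minute 85, minute 135 to minute 170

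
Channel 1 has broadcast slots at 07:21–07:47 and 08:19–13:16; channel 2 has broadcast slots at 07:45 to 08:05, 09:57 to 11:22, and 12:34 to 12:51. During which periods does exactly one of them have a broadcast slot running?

07:21–07:45, 07:47–08:05, 08:19–09:57, 11:22–12:34, 12:51–13:16

A \ B = 07:21–07:45, 08:19–09:57, 11:22–12:34, 12:51–13:16.
B \ A = 07:47–08:05.
Union of the two gives the symmetric difference.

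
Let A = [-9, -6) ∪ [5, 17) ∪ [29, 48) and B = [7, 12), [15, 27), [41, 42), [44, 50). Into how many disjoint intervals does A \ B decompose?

A \ B = [-9, -6), [5, 7), [12, 15), [29, 41), [42, 44).
That is 5 disjoint pieces.

5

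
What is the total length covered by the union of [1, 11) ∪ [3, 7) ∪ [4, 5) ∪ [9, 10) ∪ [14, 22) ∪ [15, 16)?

Merged: [1, 11), [14, 22).
Lengths: 10 + 8 = 18.

18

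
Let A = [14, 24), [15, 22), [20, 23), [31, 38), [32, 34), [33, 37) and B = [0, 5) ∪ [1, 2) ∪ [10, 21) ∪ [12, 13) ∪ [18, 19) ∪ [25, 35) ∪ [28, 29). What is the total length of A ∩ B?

A, merged: [14, 24), [31, 38).
B, merged: [0, 5), [10, 21), [25, 35).
A ∩ B = [14, 21), [31, 35).
Total: 7 + 4 = 11.

11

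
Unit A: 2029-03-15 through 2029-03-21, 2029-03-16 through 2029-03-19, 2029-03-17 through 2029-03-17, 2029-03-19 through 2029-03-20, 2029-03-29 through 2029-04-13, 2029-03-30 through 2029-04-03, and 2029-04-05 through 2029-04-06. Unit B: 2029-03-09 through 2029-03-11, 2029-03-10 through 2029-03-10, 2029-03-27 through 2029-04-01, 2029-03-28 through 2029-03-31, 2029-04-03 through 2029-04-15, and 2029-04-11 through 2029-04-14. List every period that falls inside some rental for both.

2029-03-29 through 2029-04-01, 2029-04-03 through 2029-04-13

First set merges to 2029-03-15 through 2029-03-21, 2029-03-29 through 2029-04-13.
Second set merges to 2029-03-09 through 2029-03-11, 2029-03-27 through 2029-04-01, 2029-04-03 through 2029-04-15.
2029-03-15 through 2029-03-21: no overlap with the second set.
2029-03-29 through 2029-04-13 meets the second set on 2029-03-29 through 2029-04-01, 2029-04-03 through 2029-04-13.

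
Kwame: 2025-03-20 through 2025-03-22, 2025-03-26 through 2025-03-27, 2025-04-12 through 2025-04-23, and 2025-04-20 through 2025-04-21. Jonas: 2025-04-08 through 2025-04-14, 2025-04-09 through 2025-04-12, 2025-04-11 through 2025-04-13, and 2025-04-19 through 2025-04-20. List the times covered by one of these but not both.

Merge the first list: 2025-03-20 through 2025-03-22, 2025-03-26 through 2025-03-27, 2025-04-12 through 2025-04-23.
Merge the second list: 2025-04-08 through 2025-04-14, 2025-04-19 through 2025-04-20.
A but not B: 2025-03-20 through 2025-03-22, 2025-03-26 through 2025-03-27, 2025-04-15 through 2025-04-18, 2025-04-21 through 2025-04-23.
B but not A: 2025-04-08 through 2025-04-11.
Combining gives A △ B.

2025-03-20 through 2025-03-22, 2025-03-26 through 2025-03-27, 2025-04-08 through 2025-04-11, 2025-04-15 through 2025-04-18, 2025-04-21 through 2025-04-23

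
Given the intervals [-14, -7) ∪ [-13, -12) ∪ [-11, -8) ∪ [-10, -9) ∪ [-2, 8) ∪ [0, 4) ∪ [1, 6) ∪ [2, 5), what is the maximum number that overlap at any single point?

At 2, 4 of the intervals are simultaneously active.
No point has more.

4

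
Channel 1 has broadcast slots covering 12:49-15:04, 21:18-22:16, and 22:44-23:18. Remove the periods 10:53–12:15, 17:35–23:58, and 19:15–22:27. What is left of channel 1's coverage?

Merge the second list: 10:53–12:15, 17:35–23:58.
12:49–15:04: nothing removed.
21:18–22:16: entirely removed.
22:44–23:18: entirely removed.

12:49–15:04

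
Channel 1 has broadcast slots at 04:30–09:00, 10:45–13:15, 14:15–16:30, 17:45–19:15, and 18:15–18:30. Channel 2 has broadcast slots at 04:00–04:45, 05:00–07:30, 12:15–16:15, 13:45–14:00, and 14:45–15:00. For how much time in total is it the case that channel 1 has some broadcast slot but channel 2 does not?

5 h

A, merged: 04:30-09:00, 10:45-13:15, 14:15-16:30, 17:45-19:15.
B, merged: 04:00-04:45, 05:00-07:30, 12:15-16:15.
A \ B = 04:45-05:00, 07:30-09:00, 10:45-12:15, 16:15-16:30, 17:45-19:15.
Total: 15 min + 1 h 30 min + 1 h 30 min + 15 min + 1 h 30 min = 5 h.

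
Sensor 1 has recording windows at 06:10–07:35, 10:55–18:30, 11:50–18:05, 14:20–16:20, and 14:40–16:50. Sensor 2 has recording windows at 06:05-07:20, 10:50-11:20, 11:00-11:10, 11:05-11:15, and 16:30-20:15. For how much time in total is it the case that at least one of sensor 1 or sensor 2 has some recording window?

10 h 55 min

A, merged: 06:10–07:35, 10:55–18:30.
B, merged: 06:05–07:20, 10:50–11:20, 16:30–20:15.
A ∪ B = 06:05–07:35, 10:50–20:15.
Total: 1 h 30 min + 9 h 25 min = 10 h 55 min.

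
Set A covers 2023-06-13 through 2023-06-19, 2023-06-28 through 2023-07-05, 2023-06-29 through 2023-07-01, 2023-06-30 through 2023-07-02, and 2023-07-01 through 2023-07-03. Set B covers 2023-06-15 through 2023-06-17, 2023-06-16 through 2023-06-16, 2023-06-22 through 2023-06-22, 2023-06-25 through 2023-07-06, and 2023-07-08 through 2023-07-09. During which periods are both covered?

A, merged: 2023-06-13 through 2023-06-19, 2023-06-28 through 2023-07-05.
B, merged: 2023-06-15 through 2023-06-17, 2023-06-22 through 2023-06-22, 2023-06-25 through 2023-07-06, 2023-07-08 through 2023-07-09.
2023-06-13 through 2023-06-19 ∩ B → 2023-06-15 through 2023-06-17.
2023-06-28 through 2023-07-05 ∩ B → 2023-06-28 through 2023-07-05.

2023-06-15 through 2023-06-17, 2023-06-28 through 2023-07-05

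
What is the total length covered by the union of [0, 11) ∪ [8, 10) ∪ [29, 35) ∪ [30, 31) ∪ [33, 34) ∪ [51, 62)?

Merged: [0, 11), [29, 35), [51, 62).
Lengths: 11 + 6 + 11 = 28.

28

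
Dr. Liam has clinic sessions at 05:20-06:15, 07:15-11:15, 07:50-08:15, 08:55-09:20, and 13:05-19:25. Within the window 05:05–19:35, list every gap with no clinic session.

05:05–05:20, 06:15–07:15, 11:15–13:05, 19:25–19:35

The merged coverage is 05:20–06:15, 07:15–11:15, 13:05–19:25.
Uncovered inside 05:05–19:35: 05:05–05:20, 06:15–07:15, 11:15–13:05, 19:25–19:35.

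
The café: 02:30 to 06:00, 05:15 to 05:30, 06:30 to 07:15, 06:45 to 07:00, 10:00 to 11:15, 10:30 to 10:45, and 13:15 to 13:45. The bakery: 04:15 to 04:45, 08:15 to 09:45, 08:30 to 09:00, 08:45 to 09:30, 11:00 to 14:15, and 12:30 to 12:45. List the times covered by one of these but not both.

02:30-04:15, 04:45-06:00, 06:30-07:15, 08:15-09:45, 10:00-11:00, 11:15-13:15, 13:45-14:15

A, merged: 02:30-06:00, 06:30-07:15, 10:00-11:15, 13:15-13:45.
B, merged: 04:15-04:45, 08:15-09:45, 11:00-14:15.
Only in the first: 02:30-04:15, 04:45-06:00, 06:30-07:15, 10:00-11:00.
Only in the second: 08:15-09:45, 11:15-13:15, 13:45-14:15.
Together these are the periods covered by exactly one.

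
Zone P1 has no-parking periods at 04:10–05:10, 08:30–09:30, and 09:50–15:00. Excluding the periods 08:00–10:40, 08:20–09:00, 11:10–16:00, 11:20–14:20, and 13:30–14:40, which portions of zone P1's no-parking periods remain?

04:10-05:10, 10:40-11:10

B, merged: 08:00-10:40, 11:10-16:00.
04:10-05:10: nothing removed.
08:30-09:30: entirely removed.
09:50-15:00 \ B = 10:40-11:10.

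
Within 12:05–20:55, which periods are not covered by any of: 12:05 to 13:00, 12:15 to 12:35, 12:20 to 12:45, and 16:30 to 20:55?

13:00–16:30

After merging, the occupied span is 12:05–13:00, 16:30–20:55.
Gaps within 12:05–20:55: 13:00–16:30.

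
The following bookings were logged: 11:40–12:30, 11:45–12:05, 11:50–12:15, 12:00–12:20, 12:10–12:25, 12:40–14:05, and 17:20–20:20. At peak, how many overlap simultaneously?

At 12:00, 4 of the intervals are simultaneously active.
No point has more.

4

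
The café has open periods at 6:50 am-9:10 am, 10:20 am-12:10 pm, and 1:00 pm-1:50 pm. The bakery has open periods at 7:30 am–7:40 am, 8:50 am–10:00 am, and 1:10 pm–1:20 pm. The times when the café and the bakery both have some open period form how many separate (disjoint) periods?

3

A ∩ B = 7:30 am-7:40 am, 8:50 am-9:10 am, 1:10 pm-1:20 pm.
That is 3 disjoint pieces.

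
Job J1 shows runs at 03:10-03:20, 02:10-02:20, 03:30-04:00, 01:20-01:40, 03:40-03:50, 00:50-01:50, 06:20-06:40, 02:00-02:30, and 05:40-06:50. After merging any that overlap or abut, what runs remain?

00:50–01:50, 02:00–02:30, 03:10–03:20, 03:30–04:00, 05:40–06:50

Sort by start: 00:50–01:50, 01:20–01:40, 02:00–02:30, 02:10–02:20, 03:10–03:20, 03:30–04:00, 03:40–03:50, 05:40–06:50, 06:20–06:40.
01:20–01:40 overlaps/touches 00:50–01:50 → extend to 00:50–01:50.
02:00–02:30 is disjoint → start new block.
02:10–02:20 overlaps/touches 02:00–02:30 → extend to 02:00–02:30.
03:10–03:20 is disjoint → start new block.
03:30–04:00 is disjoint → start new block.
03:40–03:50 overlaps/touches 03:30–04:00 → extend to 03:30–04:00.
05:40–06:50 is disjoint → start new block.
06:20–06:40 overlaps/touches 05:40–06:50 → extend to 05:40–06:50.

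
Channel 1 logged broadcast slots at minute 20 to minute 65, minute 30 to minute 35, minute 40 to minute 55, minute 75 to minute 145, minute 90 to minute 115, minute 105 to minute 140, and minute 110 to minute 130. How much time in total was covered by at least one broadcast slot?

Merged: minute 20 to minute 65, minute 75 to minute 145.
Lengths: 45 minutes + 70 minutes = 115 minutes.

115 minutes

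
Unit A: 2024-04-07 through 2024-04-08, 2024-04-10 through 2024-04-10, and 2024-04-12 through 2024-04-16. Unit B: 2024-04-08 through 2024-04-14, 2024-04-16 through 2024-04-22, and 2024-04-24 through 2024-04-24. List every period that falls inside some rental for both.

2024-04-07 through 2024-04-08 ∩ B → 2024-04-08 through 2024-04-08.
2024-04-10 through 2024-04-10 ∩ B → 2024-04-10 through 2024-04-10.
2024-04-12 through 2024-04-16 ∩ B → 2024-04-12 through 2024-04-14, 2024-04-16 through 2024-04-16.

2024-04-08 through 2024-04-08, 2024-04-10 through 2024-04-10, 2024-04-12 through 2024-04-14, 2024-04-16 through 2024-04-16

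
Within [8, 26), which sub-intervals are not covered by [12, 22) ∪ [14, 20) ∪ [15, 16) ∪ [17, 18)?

[8, 12) ∪ [22, 26)

The merged coverage is [12, 22).
Complement within [8, 26): [8, 12), [22, 26).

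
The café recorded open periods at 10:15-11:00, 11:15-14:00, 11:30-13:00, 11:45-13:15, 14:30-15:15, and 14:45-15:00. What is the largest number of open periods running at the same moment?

Sweep endpoints in order; track running count of active intervals.
Peak of 3 reached at 11:45.

3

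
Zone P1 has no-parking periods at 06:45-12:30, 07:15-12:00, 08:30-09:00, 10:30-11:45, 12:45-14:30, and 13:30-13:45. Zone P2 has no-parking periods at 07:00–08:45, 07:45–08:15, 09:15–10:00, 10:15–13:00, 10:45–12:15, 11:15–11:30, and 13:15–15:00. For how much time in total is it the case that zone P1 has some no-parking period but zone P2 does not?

1 h 15 min

First set merges to 06:45–12:30, 12:45–14:30.
Second set merges to 07:00–08:45, 09:15–10:00, 10:15–13:00, 13:15–15:00.
A \ B = 06:45–07:00, 08:45–09:15, 10:00–10:15, 13:00–13:15.
Total: 15 min + 30 min + 15 min + 15 min = 1 h 15 min.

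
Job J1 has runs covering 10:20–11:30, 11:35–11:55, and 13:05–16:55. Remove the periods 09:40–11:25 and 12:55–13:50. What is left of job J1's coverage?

11:25–11:30, 11:35–11:55, 13:50–16:55

10:20–11:30 \ B = 11:25–11:30.
11:35–11:55: nothing removed.
13:05–16:55 \ B = 13:50–16:55.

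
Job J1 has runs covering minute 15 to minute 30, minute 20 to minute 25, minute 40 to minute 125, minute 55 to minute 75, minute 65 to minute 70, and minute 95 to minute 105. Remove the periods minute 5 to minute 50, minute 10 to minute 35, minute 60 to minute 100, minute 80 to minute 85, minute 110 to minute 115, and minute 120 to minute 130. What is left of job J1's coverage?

minute 50 to minute 60, minute 100 to minute 110, minute 115 to minute 120

A, merged: minute 15 to minute 30, minute 40 to minute 125.
B, merged: minute 5 to minute 50, minute 60 to minute 100, minute 110 to minute 115, minute 120 to minute 130.
minute 15 to minute 30 lies entirely inside B → drops out.
minute 40 to minute 125 with B removed leaves minute 50 to minute 60, minute 100 to minute 110, minute 115 to minute 120.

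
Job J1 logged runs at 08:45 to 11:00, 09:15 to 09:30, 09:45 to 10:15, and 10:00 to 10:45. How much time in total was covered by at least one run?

2 h 15 min

Merged: 08:45–11:00.
Length: 2 h 15 min.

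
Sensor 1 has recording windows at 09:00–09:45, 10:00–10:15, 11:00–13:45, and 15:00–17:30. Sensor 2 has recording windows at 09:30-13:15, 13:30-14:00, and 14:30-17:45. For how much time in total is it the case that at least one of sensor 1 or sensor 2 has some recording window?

A ∪ B = 09:00–14:00, 14:30–17:45.
Total: 5 h + 3 h 15 min = 8 h 15 min.

8 h 15 min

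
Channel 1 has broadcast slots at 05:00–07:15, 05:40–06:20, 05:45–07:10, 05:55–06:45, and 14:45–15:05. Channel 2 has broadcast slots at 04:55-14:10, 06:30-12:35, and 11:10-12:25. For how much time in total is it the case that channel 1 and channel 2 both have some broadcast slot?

2 h 15 min

First set merges to 05:00–07:15, 14:45–15:05.
Second set merges to 04:55–14:10.
A ∩ B = 05:00–07:15.
Total: 2 h 15 min.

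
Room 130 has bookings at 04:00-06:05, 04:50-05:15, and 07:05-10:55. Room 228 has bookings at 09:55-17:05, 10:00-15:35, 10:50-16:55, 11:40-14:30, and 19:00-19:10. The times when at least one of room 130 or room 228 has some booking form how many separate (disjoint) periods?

3

First set merges to 04:00–06:05, 07:05–10:55.
Second set merges to 09:55–17:05, 19:00–19:10.
A ∪ B = 04:00–06:05, 07:05–17:05, 19:00–19:10.
That is 3 disjoint pieces.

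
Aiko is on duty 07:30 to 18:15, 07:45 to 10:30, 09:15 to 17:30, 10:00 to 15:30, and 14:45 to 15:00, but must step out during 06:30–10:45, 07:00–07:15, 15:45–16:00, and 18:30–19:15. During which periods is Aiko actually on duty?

Merge the first list: 07:30–18:15.
Merge the second list: 06:30–10:45, 15:45–16:00, 18:30–19:15.
07:30–18:15 minus B → 10:45–15:45, 16:00–18:15.

10:45–15:45, 16:00–18:15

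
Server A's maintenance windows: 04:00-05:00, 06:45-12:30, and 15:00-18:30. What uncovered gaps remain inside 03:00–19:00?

03:00–04:00, 05:00–06:45, 12:30–15:00, 18:30–19:00

After merging, the occupied span is 04:00–05:00, 06:45–12:30, 15:00–18:30.
Uncovered inside 03:00–19:00: 03:00–04:00, 05:00–06:45, 12:30–15:00, 18:30–19:00.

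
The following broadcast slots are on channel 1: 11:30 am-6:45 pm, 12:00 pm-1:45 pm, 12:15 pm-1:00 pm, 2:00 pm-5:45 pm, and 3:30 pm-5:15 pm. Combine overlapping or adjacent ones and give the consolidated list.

11:30 am-6:45 pm

12:00 pm-1:45 pm overlaps/touches 11:30 am-6:45 pm → extend to 11:30 am-6:45 pm.
12:15 pm-1:00 pm overlaps/touches 11:30 am-6:45 pm → extend to 11:30 am-6:45 pm.
2:00 pm-5:45 pm overlaps/touches 11:30 am-6:45 pm → extend to 11:30 am-6:45 pm.
3:30 pm-5:15 pm overlaps/touches 11:30 am-6:45 pm → extend to 11:30 am-6:45 pm.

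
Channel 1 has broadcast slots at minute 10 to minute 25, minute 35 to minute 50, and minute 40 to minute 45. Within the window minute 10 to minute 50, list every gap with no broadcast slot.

Covered (merged): minute 10 to minute 25, minute 35 to minute 50.
Complement within minute 10 to minute 50: minute 25 to minute 35.

minute 25 to minute 35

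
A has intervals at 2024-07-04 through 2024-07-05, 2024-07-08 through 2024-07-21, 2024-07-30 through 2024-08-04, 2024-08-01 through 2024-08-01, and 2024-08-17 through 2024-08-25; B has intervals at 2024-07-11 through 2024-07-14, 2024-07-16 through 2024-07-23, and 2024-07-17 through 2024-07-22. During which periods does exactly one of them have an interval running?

2024-07-04 through 2024-07-05, 2024-07-08 through 2024-07-10, 2024-07-15 through 2024-07-15, 2024-07-22 through 2024-07-23, 2024-07-30 through 2024-08-04, 2024-08-17 through 2024-08-25

A, merged: 2024-07-04 through 2024-07-05, 2024-07-08 through 2024-07-21, 2024-07-30 through 2024-08-04, 2024-08-17 through 2024-08-25.
B, merged: 2024-07-11 through 2024-07-14, 2024-07-16 through 2024-07-23.
A but not B: 2024-07-04 through 2024-07-05, 2024-07-08 through 2024-07-10, 2024-07-15 through 2024-07-15, 2024-07-30 through 2024-08-04, 2024-08-17 through 2024-08-25.
B but not A: 2024-07-22 through 2024-07-23.
Combining gives A △ B.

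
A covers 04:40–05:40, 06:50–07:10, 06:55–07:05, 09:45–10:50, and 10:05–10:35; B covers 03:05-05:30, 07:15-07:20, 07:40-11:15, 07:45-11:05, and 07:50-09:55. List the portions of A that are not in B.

05:30-05:40, 06:50-07:10

First set merges to 04:40-05:40, 06:50-07:10, 09:45-10:50.
Second set merges to 03:05-05:30, 07:15-07:20, 07:40-11:15.
04:40-05:40 minus B → 05:30-05:40.
06:50-07:10: no B overlap → unchanged.
09:45-10:50: fully covered by B → removed.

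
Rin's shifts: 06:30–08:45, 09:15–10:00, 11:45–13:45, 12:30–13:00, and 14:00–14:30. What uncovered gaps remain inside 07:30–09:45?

08:45–09:15

After merging, the occupied span is 06:30–08:45, 09:15–10:00, 11:45–13:45, 14:00–14:30.
Gaps within 07:30–09:45: 08:45–09:15.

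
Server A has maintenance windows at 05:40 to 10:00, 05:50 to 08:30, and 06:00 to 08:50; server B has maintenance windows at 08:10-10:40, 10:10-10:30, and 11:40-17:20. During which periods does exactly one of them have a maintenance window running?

05:40–08:10, 10:00–10:40, 11:40–17:20

First set merges to 05:40–10:00.
Second set merges to 08:10–10:40, 11:40–17:20.
A but not B: 05:40–08:10.
B but not A: 10:00–10:40, 11:40–17:20.
Combining gives A △ B.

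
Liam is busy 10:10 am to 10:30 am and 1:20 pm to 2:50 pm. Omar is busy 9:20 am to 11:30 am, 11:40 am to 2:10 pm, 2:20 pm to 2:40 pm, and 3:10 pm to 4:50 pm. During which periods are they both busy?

10:10 am–10:30 am, 1:20 pm–2:10 pm, 2:20 pm–2:40 pm

10:10 am–10:30 am meets the second set on 10:10 am–10:30 am.
1:20 pm–2:50 pm meets the second set on 1:20 pm–2:10 pm, 2:20 pm–2:40 pm.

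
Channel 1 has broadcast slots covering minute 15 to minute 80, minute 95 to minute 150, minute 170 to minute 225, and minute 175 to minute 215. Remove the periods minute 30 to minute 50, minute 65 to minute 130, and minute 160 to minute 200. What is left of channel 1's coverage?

A, merged: minute 15 to minute 80, minute 95 to minute 150, minute 170 to minute 225.
minute 15 to minute 80 with B removed leaves minute 15 to minute 30, minute 50 to minute 65.
minute 95 to minute 150 with B removed leaves minute 130 to minute 150.
minute 170 to minute 225 with B removed leaves minute 200 to minute 225.

minute 15 to minute 30, minute 50 to minute 65, minute 130 to minute 150, minute 200 to minute 225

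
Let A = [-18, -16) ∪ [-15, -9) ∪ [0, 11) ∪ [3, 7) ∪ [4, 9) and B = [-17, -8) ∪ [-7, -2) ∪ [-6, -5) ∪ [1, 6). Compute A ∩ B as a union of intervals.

A, merged: [-18, -16), [-15, -9), [0, 11).
B, merged: [-17, -8), [-7, -2), [1, 6).
[-18, -16) meets the second set on [-17, -16).
[-15, -9) meets the second set on [-15, -9).
[0, 11) meets the second set on [1, 6).

[-17, -16) ∪ [-15, -9) ∪ [1, 6)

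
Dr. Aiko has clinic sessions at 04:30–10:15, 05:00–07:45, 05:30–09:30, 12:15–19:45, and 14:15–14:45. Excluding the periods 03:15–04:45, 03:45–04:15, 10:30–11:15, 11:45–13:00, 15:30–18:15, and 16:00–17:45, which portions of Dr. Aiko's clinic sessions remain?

04:45–10:15, 13:00–15:30, 18:15–19:45

A, merged: 04:30–10:15, 12:15–19:45.
B, merged: 03:15–04:45, 10:30–11:15, 11:45–13:00, 15:30–18:15.
04:30–10:15 \ B = 04:45–10:15.
12:15–19:45 \ B = 13:00–15:30, 18:15–19:45.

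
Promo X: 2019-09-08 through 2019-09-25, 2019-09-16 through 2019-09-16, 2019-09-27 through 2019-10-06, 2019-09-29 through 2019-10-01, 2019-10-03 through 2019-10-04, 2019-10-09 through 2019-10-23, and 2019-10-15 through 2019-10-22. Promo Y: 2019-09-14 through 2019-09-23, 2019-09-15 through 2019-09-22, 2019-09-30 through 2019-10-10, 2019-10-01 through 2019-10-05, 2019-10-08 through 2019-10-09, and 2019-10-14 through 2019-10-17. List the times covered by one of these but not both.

A, merged: 2019-09-08 through 2019-09-25, 2019-09-27 through 2019-10-06, 2019-10-09 through 2019-10-23.
B, merged: 2019-09-14 through 2019-09-23, 2019-09-30 through 2019-10-10, 2019-10-14 through 2019-10-17.
A \ B = 2019-09-08 through 2019-09-13, 2019-09-24 through 2019-09-25, 2019-09-27 through 2019-09-29, 2019-10-11 through 2019-10-13, 2019-10-18 through 2019-10-23.
B \ A = 2019-10-07 through 2019-10-08.
Union of the two gives the symmetric difference.

2019-09-08 through 2019-09-13, 2019-09-24 through 2019-09-25, 2019-09-27 through 2019-09-29, 2019-10-07 through 2019-10-08, 2019-10-11 through 2019-10-13, 2019-10-18 through 2019-10-23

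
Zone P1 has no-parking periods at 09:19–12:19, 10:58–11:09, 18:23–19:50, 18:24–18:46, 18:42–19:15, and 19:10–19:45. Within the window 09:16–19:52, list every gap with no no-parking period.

The merged coverage is 09:19–12:19, 18:23–19:50.
Uncovered inside 09:16–19:52: 09:16–09:19, 12:19–18:23, 19:50–19:52.

09:16–09:19, 12:19–18:23, 19:50–19:52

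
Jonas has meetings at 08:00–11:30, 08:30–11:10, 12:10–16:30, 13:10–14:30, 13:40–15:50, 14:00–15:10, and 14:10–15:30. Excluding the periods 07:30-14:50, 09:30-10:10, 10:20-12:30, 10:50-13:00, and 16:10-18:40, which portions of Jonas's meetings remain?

A, merged: 08:00-11:30, 12:10-16:30.
B, merged: 07:30-14:50, 16:10-18:40.
08:00-11:30 lies entirely inside B → drops out.
12:10-16:30 with B removed leaves 14:50-16:10.

14:50-16:10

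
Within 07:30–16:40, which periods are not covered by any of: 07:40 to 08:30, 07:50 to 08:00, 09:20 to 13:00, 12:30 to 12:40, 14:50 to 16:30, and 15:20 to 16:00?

07:30-07:40, 08:30-09:20, 13:00-14:50, 16:30-16:40

After merging, the occupied span is 07:40-08:30, 09:20-13:00, 14:50-16:30.
Gaps within 07:30-16:40: 07:30-07:40, 08:30-09:20, 13:00-14:50, 16:30-16:40.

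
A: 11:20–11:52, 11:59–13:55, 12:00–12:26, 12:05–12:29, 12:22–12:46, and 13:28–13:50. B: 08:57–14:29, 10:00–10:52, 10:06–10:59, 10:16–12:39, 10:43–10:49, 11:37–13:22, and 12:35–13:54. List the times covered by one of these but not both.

08:57-11:20, 11:52-11:59, 13:55-14:29

Merge the first list: 11:20-11:52, 11:59-13:55.
Merge the second list: 08:57-14:29.
Only in the first: none.
Only in the second: 08:57-11:20, 11:52-11:59, 13:55-14:29.
Together these are the periods covered by exactly one.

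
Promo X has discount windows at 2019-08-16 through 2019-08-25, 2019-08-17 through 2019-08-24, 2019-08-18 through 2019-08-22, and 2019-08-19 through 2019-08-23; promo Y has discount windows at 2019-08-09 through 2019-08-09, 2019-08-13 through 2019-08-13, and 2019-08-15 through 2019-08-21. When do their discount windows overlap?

A, merged: 2019-08-16 through 2019-08-25.
2019-08-16 through 2019-08-25 overlaps B on 2019-08-16 through 2019-08-21.

2019-08-16 through 2019-08-21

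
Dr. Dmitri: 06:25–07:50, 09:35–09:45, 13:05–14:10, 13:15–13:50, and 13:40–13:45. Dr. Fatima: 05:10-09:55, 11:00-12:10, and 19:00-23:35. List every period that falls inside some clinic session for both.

06:25–07:50, 09:35–09:45

Merge the first list: 06:25–07:50, 09:35–09:45, 13:05–14:10.
06:25–07:50 ∩ B → 06:25–07:50.
09:35–09:45 ∩ B → 09:35–09:45.
13:05–14:10 meets no B interval.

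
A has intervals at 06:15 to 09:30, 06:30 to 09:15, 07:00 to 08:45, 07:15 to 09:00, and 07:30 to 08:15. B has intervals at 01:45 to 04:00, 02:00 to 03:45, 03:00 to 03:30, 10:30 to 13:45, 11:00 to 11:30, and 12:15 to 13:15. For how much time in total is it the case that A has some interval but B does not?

A, merged: 06:15–09:30.
B, merged: 01:45–04:00, 10:30–13:45.
A \ B = 06:15–09:30.
Total: 3 h 15 min.

3 h 15 min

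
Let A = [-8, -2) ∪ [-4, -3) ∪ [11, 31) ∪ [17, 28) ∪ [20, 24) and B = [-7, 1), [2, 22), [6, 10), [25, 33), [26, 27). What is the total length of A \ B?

Merge the first list: [-8, -2), [11, 31).
Merge the second list: [-7, 1), [2, 22), [25, 33).
A \ B = [-8, -7), [22, 25).
Total: 1 + 3 = 4.

4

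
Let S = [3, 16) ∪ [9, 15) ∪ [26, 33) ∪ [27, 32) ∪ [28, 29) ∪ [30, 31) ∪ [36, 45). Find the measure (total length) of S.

29

Merged: [3, 16), [26, 33), [36, 45).
Lengths: 13 + 7 + 9 = 29.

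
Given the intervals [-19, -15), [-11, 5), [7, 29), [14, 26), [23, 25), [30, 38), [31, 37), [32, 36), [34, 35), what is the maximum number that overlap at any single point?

At 34, 4 of the intervals are simultaneously active.
No point has more.

4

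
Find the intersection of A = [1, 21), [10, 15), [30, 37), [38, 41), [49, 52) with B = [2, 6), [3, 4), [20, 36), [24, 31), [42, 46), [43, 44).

[2, 6) ∪ [20, 21) ∪ [30, 36)

Merge the first list: [1, 21), [30, 37), [38, 41), [49, 52).
Merge the second list: [2, 6), [20, 36), [42, 46).
[1, 21) overlaps B on [2, 6), [20, 21).
[30, 37) overlaps B on [30, 36).
[38, 41) falls entirely outside B.
[49, 52) falls entirely outside B.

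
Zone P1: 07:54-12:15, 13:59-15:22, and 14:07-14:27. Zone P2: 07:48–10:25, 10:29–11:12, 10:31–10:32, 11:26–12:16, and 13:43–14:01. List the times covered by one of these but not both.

07:48-07:54, 10:25-10:29, 11:12-11:26, 12:15-12:16, 13:43-13:59, 14:01-15:22

Merge the first list: 07:54-12:15, 13:59-15:22.
Merge the second list: 07:48-10:25, 10:29-11:12, 11:26-12:16, 13:43-14:01.
Only in the first: 10:25-10:29, 11:12-11:26, 14:01-15:22.
Only in the second: 07:48-07:54, 12:15-12:16, 13:43-13:59.
Together these are the periods covered by exactly one.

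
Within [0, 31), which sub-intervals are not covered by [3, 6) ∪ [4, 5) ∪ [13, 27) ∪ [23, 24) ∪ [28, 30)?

[0, 3) ∪ [6, 13) ∪ [27, 28) ∪ [30, 31)

Covered (merged): [3, 6), [13, 27), [28, 30).
Gaps within [0, 31): [0, 3), [6, 13), [27, 28), [30, 31).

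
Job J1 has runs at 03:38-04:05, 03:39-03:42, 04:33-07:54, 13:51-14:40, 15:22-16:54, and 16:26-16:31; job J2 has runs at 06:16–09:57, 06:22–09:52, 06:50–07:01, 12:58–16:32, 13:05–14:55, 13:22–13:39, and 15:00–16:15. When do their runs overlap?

A, merged: 03:38-04:05, 04:33-07:54, 13:51-14:40, 15:22-16:54.
B, merged: 06:16-09:57, 12:58-16:32.
03:38-04:05 meets no B interval.
04:33-07:54 ∩ B → 06:16-07:54.
13:51-14:40 ∩ B → 13:51-14:40.
15:22-16:54 ∩ B → 15:22-16:32.

06:16-07:54, 13:51-14:40, 15:22-16:32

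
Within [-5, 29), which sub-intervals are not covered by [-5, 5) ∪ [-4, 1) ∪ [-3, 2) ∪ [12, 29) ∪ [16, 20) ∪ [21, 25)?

[5, 12)

After merging, the occupied span is [-5, 5), [12, 29).
Uncovered inside [-5, 29): [5, 12).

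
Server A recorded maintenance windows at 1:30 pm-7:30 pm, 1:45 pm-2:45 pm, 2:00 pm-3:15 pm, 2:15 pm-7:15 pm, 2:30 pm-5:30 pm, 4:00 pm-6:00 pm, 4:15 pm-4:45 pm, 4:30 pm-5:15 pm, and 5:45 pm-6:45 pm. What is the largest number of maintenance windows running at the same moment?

Walk the sorted start/end points keeping a running depth.
The depth first hits 6 at 4:30 pm.

6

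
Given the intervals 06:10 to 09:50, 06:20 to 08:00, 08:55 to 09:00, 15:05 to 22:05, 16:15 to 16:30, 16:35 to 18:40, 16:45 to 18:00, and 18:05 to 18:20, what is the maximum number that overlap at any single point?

Sweep endpoints in order; track running count of active intervals.
Peak of 3 reached at 16:45.

3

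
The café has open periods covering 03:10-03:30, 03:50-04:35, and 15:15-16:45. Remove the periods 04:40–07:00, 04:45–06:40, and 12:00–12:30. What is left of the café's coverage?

Merge the second list: 04:40–07:00, 12:00–12:30.
03:10–03:30 is untouched.
03:50–04:35 is untouched.
15:15–16:45 is untouched.

03:10–03:30, 03:50–04:35, 15:15–16:45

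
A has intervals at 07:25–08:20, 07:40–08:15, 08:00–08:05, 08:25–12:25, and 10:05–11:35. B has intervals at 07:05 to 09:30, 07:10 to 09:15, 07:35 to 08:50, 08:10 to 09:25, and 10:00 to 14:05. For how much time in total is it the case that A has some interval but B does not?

A, merged: 07:25–08:20, 08:25–12:25.
B, merged: 07:05–09:30, 10:00–14:05.
A \ B = 09:30–10:00.
Total: 30 min.

30 min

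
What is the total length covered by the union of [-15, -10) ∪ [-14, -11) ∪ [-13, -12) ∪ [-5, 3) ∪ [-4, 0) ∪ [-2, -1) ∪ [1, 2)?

13

Merged: [-15, -10), [-5, 3).
Lengths: 5 + 8 = 13.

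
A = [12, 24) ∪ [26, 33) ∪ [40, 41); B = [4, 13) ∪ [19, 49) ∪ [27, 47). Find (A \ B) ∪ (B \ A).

[4, 12) ∪ [13, 19) ∪ [24, 26) ∪ [33, 40) ∪ [41, 49)

Second set merges to [4, 13), [19, 49).
A \ B = [13, 19).
B \ A = [4, 12), [24, 26), [33, 40), [41, 49).
Union of the two gives the symmetric difference.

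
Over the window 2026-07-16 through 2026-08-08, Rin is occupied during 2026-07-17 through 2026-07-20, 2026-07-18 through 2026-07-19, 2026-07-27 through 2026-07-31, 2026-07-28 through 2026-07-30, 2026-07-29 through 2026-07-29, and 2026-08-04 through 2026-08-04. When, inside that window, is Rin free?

After merging, the occupied span is 2026-07-17 through 2026-07-20, 2026-07-27 through 2026-07-31, 2026-08-04 through 2026-08-04.
Complement within 2026-07-16 through 2026-08-08: 2026-07-16 through 2026-07-16, 2026-07-21 through 2026-07-26, 2026-08-01 through 2026-08-03, 2026-08-05 through 2026-08-08.

2026-07-16 through 2026-07-16, 2026-07-21 through 2026-07-26, 2026-08-01 through 2026-08-03, 2026-08-05 through 2026-08-08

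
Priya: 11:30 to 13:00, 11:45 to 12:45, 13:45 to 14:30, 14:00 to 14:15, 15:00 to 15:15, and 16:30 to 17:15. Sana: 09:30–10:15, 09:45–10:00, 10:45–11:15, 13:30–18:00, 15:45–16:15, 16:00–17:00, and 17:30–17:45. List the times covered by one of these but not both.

A, merged: 11:30–13:00, 13:45–14:30, 15:00–15:15, 16:30–17:15.
B, merged: 09:30–10:15, 10:45–11:15, 13:30–18:00.
Only in the first: 11:30–13:00.
Only in the second: 09:30–10:15, 10:45–11:15, 13:30–13:45, 14:30–15:00, 15:15–16:30, 17:15–18:00.
Together these are the periods covered by exactly one.

09:30–10:15, 10:45–11:15, 11:30–13:00, 13:30–13:45, 14:30–15:00, 15:15–16:30, 17:15–18:00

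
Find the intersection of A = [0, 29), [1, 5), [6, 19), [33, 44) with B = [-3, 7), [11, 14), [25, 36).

A, merged: [0, 29), [33, 44).
[0, 29) overlaps B on [0, 7), [11, 14), [25, 29).
[33, 44) overlaps B on [33, 36).

[0, 7) ∪ [11, 14) ∪ [25, 29) ∪ [33, 36)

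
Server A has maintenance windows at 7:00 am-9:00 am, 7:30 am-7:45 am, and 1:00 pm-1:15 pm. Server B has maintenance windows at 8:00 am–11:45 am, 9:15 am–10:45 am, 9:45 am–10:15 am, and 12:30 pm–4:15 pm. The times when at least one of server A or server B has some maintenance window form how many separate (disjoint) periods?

A, merged: 7:00 am-9:00 am, 1:00 pm-1:15 pm.
B, merged: 8:00 am-11:45 am, 12:30 pm-4:15 pm.
A ∪ B = 7:00 am-11:45 am, 12:30 pm-4:15 pm.
That is 2 disjoint pieces.

2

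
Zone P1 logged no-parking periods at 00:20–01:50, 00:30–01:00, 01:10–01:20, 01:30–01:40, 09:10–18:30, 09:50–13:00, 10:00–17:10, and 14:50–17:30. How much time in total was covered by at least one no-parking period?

Merged: 00:20–01:50, 09:10–18:30.
Lengths: 1 h 30 min + 9 h 20 min = 10 h 50 min.

10 h 50 min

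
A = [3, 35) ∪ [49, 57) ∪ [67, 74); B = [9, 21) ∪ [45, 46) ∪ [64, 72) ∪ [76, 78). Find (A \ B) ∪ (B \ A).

[3, 9) ∪ [21, 35) ∪ [45, 46) ∪ [49, 57) ∪ [64, 67) ∪ [72, 74) ∪ [76, 78)

A \ B = [3, 9), [21, 35), [49, 57), [72, 74).
B \ A = [45, 46), [64, 67), [76, 78).
Union of the two gives the symmetric difference.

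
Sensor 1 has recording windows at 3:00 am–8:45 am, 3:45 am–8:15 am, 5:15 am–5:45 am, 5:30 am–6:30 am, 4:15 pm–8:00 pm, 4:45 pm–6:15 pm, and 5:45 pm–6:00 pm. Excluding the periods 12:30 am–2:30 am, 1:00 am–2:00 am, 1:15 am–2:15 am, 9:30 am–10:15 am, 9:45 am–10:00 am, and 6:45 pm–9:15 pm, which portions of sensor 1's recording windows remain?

First set merges to 3:00 am-8:45 am, 4:15 pm-8:00 pm.
Second set merges to 12:30 am-2:30 am, 9:30 am-10:15 am, 6:45 pm-9:15 pm.
3:00 am-8:45 am: nothing removed.
4:15 pm-8:00 pm \ B = 4:15 pm-6:45 pm.

3:00 am-8:45 am, 4:15 pm-6:45 pm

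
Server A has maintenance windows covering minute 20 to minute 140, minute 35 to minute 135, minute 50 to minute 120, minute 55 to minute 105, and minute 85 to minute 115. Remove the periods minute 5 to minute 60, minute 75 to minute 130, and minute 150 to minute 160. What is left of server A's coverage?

minute 60 to minute 75, minute 130 to minute 140

Merge the first list: minute 20 to minute 140.
minute 20 to minute 140 with B removed leaves minute 60 to minute 75, minute 130 to minute 140.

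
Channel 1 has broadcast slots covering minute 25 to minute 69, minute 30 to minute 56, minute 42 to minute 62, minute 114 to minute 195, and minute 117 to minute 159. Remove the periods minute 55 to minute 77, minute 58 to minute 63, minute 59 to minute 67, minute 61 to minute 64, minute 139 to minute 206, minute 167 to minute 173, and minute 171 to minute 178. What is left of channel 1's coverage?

A, merged: minute 25 to minute 69, minute 114 to minute 195.
B, merged: minute 55 to minute 77, minute 139 to minute 206.
minute 25 to minute 69 \ B = minute 25 to minute 55.
minute 114 to minute 195 \ B = minute 114 to minute 139.

minute 25 to minute 55, minute 114 to minute 139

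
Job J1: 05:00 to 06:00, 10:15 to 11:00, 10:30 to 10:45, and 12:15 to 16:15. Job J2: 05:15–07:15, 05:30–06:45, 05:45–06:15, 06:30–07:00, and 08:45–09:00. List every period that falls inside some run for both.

Merge the first list: 05:00–06:00, 10:15–11:00, 12:15–16:15.
Merge the second list: 05:15–07:15, 08:45–09:00.
05:00–06:00 meets the second set on 05:15–06:00.
10:15–11:00: no overlap with the second set.
12:15–16:15: no overlap with the second set.

05:15–06:00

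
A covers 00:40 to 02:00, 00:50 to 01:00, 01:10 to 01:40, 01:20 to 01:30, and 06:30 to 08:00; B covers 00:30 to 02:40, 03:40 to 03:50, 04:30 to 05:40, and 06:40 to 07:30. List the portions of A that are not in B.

First set merges to 00:40–02:00, 06:30–08:00.
00:40–02:00 lies entirely inside B → drops out.
06:30–08:00 with B removed leaves 06:30–06:40, 07:30–08:00.

06:30–06:40, 07:30–08:00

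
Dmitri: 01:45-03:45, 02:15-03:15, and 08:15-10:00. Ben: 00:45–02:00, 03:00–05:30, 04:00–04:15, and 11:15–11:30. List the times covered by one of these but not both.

00:45-01:45, 02:00-03:00, 03:45-05:30, 08:15-10:00, 11:15-11:30

First set merges to 01:45-03:45, 08:15-10:00.
Second set merges to 00:45-02:00, 03:00-05:30, 11:15-11:30.
A but not B: 02:00-03:00, 08:15-10:00.
B but not A: 00:45-01:45, 03:45-05:30, 11:15-11:30.
Combining gives A △ B.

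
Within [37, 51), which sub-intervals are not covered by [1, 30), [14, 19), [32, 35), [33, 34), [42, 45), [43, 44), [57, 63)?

Covered (merged): [1, 30), [32, 35), [42, 45), [57, 63).
Gaps within [37, 51): [37, 42), [45, 51).

[37, 42) ∪ [45, 51)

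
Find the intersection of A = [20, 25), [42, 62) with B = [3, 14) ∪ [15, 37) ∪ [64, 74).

[20, 25)

[20, 25) meets the second set on [20, 25).
[42, 62): no overlap with the second set.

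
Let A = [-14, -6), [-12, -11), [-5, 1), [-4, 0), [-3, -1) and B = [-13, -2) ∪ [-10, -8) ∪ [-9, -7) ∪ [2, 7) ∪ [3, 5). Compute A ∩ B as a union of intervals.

[-13, -6) ∪ [-5, -2)

Merge the first list: [-14, -6), [-5, 1).
Merge the second list: [-13, -2), [2, 7).
[-14, -6) overlaps B on [-13, -6).
[-5, 1) overlaps B on [-5, -2).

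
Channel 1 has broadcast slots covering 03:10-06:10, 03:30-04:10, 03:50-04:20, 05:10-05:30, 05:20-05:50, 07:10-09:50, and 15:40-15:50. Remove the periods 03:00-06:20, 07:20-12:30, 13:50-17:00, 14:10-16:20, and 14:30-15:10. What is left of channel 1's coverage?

Merge the first list: 03:10–06:10, 07:10–09:50, 15:40–15:50.
Merge the second list: 03:00–06:20, 07:20–12:30, 13:50–17:00.
03:10–06:10: entirely removed.
07:10–09:50 \ B = 07:10–07:20.
15:40–15:50: entirely removed.

07:10–07:20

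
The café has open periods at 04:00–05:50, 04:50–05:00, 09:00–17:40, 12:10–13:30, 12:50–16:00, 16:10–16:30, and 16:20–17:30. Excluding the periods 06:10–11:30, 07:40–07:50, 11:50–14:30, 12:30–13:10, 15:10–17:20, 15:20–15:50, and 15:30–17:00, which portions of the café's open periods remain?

04:00-05:50, 11:30-11:50, 14:30-15:10, 17:20-17:40

First set merges to 04:00-05:50, 09:00-17:40.
Second set merges to 06:10-11:30, 11:50-14:30, 15:10-17:20.
04:00-05:50: nothing removed.
09:00-17:40 \ B = 11:30-11:50, 14:30-15:10, 17:20-17:40.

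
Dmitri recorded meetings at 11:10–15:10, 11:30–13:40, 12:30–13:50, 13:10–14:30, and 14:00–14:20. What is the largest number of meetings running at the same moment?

4

Walk the sorted start/end points keeping a running depth.
The depth first hits 4 at 13:10.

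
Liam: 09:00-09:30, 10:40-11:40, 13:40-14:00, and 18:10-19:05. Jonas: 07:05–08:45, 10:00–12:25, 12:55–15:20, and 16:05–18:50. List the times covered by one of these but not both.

A \ B = 09:00–09:30, 18:50–19:05.
B \ A = 07:05–08:45, 10:00–10:40, 11:40–12:25, 12:55–13:40, 14:00–15:20, 16:05–18:10.
Union of the two gives the symmetric difference.

07:05–08:45, 09:00–09:30, 10:00–10:40, 11:40–12:25, 12:55–13:40, 14:00–15:20, 16:05–18:10, 18:50–19:05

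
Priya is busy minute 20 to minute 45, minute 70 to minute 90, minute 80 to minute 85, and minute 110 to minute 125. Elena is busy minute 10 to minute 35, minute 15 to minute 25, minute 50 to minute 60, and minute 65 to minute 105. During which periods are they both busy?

minute 20 to minute 35, minute 70 to minute 90

First set merges to minute 20 to minute 45, minute 70 to minute 90, minute 110 to minute 125.
Second set merges to minute 10 to minute 35, minute 50 to minute 60, minute 65 to minute 105.
minute 20 to minute 45 meets the second set on minute 20 to minute 35.
minute 70 to minute 90 meets the second set on minute 70 to minute 90.
minute 110 to minute 125: no overlap with the second set.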